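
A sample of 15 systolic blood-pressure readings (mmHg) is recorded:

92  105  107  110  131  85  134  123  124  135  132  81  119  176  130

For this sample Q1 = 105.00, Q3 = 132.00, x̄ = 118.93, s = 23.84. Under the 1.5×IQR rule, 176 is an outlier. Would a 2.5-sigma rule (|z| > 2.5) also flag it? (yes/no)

z = (176 − 118.93) / 23.84 = 2.39.
|z| = 2.39 ≤ 2.5.

no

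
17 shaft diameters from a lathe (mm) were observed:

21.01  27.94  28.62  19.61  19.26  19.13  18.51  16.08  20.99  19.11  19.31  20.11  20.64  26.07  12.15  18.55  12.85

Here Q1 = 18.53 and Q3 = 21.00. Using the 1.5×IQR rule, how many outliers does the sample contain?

5

IQR = 2.47; fences at 18.53 − 3.705 = 14.825 and 21.00 + 3.705 = 24.705.
Outside the cutoffs: 12.15, 12.85, 26.07, 27.94, 28.62.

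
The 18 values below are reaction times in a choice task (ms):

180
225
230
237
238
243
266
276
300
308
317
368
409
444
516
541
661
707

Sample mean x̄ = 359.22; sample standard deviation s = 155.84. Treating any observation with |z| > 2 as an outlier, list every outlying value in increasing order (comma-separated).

Cutoffs at x̄ ± 2s: 359.22 ± 2·155.84 = [47.54, 670.90].
707: z = 2.23, |z| > 2 → outlier.
Every other value lies within [47.54, 670.90].

707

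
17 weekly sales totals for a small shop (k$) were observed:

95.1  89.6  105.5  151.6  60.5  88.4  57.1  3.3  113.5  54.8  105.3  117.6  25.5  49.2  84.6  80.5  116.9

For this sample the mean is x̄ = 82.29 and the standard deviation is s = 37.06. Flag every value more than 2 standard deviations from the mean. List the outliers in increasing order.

Cutoffs at x̄ ± 2s: 82.29 ± 2·37.06 = [8.17, 156.41].
3.3: z = -2.13, |z| > 2 → outlier.
Every other value lies within [8.17, 156.41].

3.3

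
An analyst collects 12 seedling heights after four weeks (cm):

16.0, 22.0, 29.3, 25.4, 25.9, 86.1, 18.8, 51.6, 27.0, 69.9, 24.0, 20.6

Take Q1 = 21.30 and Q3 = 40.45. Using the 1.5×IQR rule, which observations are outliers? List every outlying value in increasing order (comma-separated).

IQR = Q3 − Q1 = 40.45 − 21.30 = 19.15.
Lower fence = Q1 − 1.5·IQR = 21.30 − 28.725 = -7.425.
Upper fence = Q3 + 1.5·IQR = 40.45 + 28.725 = 69.175.
69.9 > 69.175 → outlier.
86.1 > 69.175 → outlier.
All remaining values lie within [-7.425, 69.175].

69.9, 86.1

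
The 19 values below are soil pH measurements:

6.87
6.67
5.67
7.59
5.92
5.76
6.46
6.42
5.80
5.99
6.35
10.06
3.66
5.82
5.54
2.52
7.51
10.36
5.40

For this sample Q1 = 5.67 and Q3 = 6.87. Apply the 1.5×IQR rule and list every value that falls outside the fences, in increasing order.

IQR = Q3 − Q1 = 6.87 − 5.67 = 1.20.
Lower fence = Q1 − 1.5·IQR = 5.67 − 1.80 = 3.87.
Upper fence = Q3 + 1.5·IQR = 6.87 + 1.80 = 8.67.
2.52 < 3.87 → outlier.
3.66 < 3.87 → outlier.
10.06 > 8.67 → outlier.
10.36 > 8.67 → outlier.
All remaining values lie within [3.87, 8.67].

2.52, 3.66, 10.06, 10.36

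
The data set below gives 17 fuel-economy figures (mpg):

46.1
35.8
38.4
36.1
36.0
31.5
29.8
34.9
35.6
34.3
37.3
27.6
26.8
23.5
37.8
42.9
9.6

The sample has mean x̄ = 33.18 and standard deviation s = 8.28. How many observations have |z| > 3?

Cutoffs: x̄ ± 3s = [8.34, 58.02].
Every value lies within the cutoffs.

0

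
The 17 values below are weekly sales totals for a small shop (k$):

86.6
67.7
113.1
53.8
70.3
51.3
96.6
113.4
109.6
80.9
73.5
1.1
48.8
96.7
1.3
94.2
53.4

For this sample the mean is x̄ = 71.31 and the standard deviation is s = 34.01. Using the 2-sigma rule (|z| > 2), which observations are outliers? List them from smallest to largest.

1.1, 1.3

Cutoffs at x̄ ± 2s: 71.31 ± 2·34.01 = [3.29, 139.33].
1.1: z = -2.06, |z| > 2 → outlier.
1.3: z = -2.06, |z| > 2 → outlier.
Every other value lies within [3.29, 139.33].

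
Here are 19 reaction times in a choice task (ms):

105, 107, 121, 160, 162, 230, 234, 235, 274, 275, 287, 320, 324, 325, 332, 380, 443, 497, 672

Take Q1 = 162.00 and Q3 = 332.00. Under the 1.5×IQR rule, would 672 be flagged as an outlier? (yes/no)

IQR = Q3 − Q1 = 332.00 − 162.00 = 170.00.
Lower fence = Q1 − 1.5·IQR = 162.00 − 255.00 = -93.00.
Upper fence = Q3 + 1.5·IQR = 332.00 + 255.00 = 587.00.
672 lies above the upper fence.

yes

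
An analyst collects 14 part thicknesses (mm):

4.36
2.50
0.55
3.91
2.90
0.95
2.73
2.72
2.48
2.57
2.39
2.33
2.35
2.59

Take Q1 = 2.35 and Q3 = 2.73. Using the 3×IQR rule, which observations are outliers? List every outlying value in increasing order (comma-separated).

0.55, 0.95, 3.91, 4.36

IQR = Q3 − Q1 = 2.73 − 2.35 = 0.38.
Lower fence = Q1 − 3·IQR = 2.35 − 1.14 = 1.21.
Upper fence = Q3 + 3·IQR = 2.73 + 1.14 = 3.87.
0.55 < 1.21 → outlier.
0.95 < 1.21 → outlier.
3.91 > 3.87 → outlier.
4.36 > 3.87 → outlier.
All remaining values lie within [1.21, 3.87].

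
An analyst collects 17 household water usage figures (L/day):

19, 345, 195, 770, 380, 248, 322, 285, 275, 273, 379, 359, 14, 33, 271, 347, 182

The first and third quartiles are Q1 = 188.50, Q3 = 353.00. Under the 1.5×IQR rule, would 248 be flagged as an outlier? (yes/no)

IQR = Q3 − Q1 = 353.00 − 188.50 = 164.50.
Lower fence = Q1 − 1.5·IQR = 188.50 − 246.75 = -58.25.
Upper fence = Q3 + 1.5·IQR = 353.00 + 246.75 = 599.75.
248 lies within [-58.25, 599.75].

no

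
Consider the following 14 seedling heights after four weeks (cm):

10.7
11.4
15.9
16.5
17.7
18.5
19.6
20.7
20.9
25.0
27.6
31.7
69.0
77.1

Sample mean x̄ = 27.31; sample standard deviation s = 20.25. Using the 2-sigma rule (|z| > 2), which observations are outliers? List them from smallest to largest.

Cutoffs at x̄ ± 2s: 27.31 ± 2·20.25 = [-13.19, 67.81].
69.0: z = 2.06, |z| > 2 → outlier.
77.1: z = 2.46, |z| > 2 → outlier.
Every other value lies within [-13.19, 67.81].

69.0, 77.1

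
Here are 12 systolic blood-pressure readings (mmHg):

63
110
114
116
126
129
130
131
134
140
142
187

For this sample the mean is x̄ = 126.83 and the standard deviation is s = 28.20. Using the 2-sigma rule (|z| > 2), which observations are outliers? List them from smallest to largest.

63, 187

Cutoffs at x̄ ± 2s: 126.83 ± 2·28.20 = [70.43, 183.23].
63: z = -2.26, |z| > 2 → outlier.
187: z = 2.13, |z| > 2 → outlier.
Every other value lies within [70.43, 183.23].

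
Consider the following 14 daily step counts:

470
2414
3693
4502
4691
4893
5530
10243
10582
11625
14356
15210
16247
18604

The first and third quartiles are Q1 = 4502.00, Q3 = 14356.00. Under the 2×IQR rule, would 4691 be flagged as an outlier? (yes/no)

no

IQR = Q3 − Q1 = 14356.00 − 4502.00 = 9854.00.
Lower fence = Q1 − 2·IQR = 4502.00 − 19708.00 = -15206.00.
Upper fence = Q3 + 2·IQR = 14356.00 + 19708.00 = 34064.00.
4691 lies within [-15206.00, 34064.00].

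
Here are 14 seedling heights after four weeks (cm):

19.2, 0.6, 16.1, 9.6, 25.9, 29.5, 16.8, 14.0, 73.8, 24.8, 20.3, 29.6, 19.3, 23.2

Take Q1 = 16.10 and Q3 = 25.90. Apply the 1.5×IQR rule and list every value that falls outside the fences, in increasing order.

IQR = Q3 − Q1 = 25.90 − 16.10 = 9.80.
Lower fence = Q1 − 1.5·IQR = 16.10 − 14.70 = 1.40.
Upper fence = Q3 + 1.5·IQR = 25.90 + 14.70 = 40.60.
0.6 < 1.40 → outlier.
73.8 > 40.60 → outlier.
All remaining values lie within [1.40, 40.60].

0.6, 73.8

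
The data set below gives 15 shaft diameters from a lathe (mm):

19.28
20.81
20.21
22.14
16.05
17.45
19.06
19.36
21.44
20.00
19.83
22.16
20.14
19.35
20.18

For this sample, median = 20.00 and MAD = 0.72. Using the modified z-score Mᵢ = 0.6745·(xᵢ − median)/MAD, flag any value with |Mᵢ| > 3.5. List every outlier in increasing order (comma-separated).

|Mᵢ| > 3.5 ⇔ |xᵢ − 20.00| > 3.5·0.72/0.6745 = 3.74.
So outliers lie outside [16.26, 23.74].
16.05: M = -3.70 → outlier.

16.05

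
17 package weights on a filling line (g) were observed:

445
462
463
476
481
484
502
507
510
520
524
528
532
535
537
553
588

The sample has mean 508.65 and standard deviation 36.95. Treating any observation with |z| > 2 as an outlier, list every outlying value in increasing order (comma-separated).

Cutoffs at x̄ ± 2s: 508.65 ± 2·36.95 = [434.75, 582.55].
588: z = 2.15, |z| > 2 → outlier.
Every other value lies within [434.75, 582.55].

588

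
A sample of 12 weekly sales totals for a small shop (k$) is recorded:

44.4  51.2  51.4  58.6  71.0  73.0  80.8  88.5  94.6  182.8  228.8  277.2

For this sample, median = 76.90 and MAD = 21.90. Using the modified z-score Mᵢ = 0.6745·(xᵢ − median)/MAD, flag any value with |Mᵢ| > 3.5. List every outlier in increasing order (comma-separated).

|Mᵢ| > 3.5 ⇔ |xᵢ − 76.90| > 3.5·21.90/0.6745 = 113.64.
So outliers lie outside [-36.74, 190.54].
228.8: M = 4.68 → outlier.
277.2: M = 6.17 → outlier.

228.8, 277.2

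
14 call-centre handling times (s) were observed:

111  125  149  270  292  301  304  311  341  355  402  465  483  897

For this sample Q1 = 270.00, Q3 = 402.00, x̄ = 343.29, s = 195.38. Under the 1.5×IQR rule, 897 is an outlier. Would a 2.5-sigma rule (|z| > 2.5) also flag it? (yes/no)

z = (897 − 343.29) / 195.38 = 2.83.
|z| = 2.83 > 2.5.

yes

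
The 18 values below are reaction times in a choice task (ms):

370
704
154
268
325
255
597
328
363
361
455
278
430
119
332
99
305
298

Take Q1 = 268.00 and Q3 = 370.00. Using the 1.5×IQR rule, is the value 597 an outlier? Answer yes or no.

IQR = Q3 − Q1 = 370.00 − 268.00 = 102.00.
Lower fence = Q1 − 1.5·IQR = 268.00 − 153.00 = 115.00.
Upper fence = Q3 + 1.5·IQR = 370.00 + 153.00 = 523.00.
597 lies above the upper fence.

yes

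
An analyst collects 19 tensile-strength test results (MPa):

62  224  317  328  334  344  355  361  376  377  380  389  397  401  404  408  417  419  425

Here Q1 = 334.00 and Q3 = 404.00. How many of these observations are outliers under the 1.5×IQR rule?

IQR = 70.00; fences at 334.00 − 105.00 = 229.00 and 404.00 + 105.00 = 509.00.
Outside the cutoffs: 62, 224.

2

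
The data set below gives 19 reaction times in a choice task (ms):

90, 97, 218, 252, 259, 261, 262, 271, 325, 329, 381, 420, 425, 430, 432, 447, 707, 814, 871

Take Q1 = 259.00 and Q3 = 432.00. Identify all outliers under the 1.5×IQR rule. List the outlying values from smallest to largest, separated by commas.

707, 814, 871

IQR = Q3 − Q1 = 432.00 − 259.00 = 173.00.
Lower fence = Q1 − 1.5·IQR = 259.00 − 259.50 = -0.50.
Upper fence = Q3 + 1.5·IQR = 432.00 + 259.50 = 691.50.
707 > 691.50 → outlier.
814 > 691.50 → outlier.
871 > 691.50 → outlier.
All remaining values lie within [-0.50, 691.50].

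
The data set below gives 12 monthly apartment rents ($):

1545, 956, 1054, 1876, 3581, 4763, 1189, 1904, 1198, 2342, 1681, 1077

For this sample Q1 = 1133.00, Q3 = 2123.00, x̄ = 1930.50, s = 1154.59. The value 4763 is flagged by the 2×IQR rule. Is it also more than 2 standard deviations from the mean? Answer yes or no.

z = (4763 − 1930.50) / 1154.59 = 2.45.
|z| = 2.45 > 2.

yes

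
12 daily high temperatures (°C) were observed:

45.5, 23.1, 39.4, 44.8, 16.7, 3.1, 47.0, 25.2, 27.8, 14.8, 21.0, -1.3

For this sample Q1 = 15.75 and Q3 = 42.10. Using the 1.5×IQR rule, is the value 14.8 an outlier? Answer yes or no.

no

IQR = Q3 − Q1 = 42.10 − 15.75 = 26.35.
Lower fence = Q1 − 1.5·IQR = 15.75 − 39.525 = -23.775.
Upper fence = Q3 + 1.5·IQR = 42.10 + 39.525 = 81.625.
14.8 lies within [-23.775, 81.625].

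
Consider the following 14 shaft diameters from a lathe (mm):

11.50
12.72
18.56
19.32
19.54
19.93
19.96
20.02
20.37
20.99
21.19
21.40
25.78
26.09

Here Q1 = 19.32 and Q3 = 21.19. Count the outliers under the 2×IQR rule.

4

IQR = 1.87; fences at 19.32 − 3.74 = 15.58 and 21.19 + 3.74 = 24.93.
Outside the cutoffs: 11.50, 12.72, 25.78, 26.09.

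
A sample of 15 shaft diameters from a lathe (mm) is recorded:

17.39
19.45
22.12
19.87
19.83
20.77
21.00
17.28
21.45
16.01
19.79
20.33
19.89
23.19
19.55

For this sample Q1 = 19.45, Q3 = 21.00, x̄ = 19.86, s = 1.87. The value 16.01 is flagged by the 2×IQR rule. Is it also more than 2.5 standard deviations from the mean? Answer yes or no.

z = (16.01 − 19.86) / 1.87 = -2.06.
|z| = 2.06 ≤ 2.5.

no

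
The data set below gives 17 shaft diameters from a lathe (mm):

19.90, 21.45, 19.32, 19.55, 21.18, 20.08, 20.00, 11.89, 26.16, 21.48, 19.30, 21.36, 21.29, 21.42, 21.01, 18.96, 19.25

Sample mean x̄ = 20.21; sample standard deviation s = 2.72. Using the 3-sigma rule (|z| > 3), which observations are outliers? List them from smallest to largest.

Cutoffs at x̄ ± 3s: 20.21 ± 3·2.72 = [12.05, 28.37].
11.89: z = -3.06, |z| > 3 → outlier.
Every other value lies within [12.05, 28.37].

11.89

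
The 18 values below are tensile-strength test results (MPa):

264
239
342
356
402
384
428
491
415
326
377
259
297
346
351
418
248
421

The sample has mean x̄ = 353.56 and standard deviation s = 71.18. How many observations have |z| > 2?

Cutoffs: x̄ ± 2s = [211.20, 495.92].
Every value lies within the cutoffs.

0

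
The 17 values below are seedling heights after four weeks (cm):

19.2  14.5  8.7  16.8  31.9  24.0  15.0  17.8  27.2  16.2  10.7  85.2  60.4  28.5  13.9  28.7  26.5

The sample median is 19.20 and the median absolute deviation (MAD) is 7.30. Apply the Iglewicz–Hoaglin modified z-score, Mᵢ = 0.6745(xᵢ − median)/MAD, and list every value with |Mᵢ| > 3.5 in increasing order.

60.4, 85.2

|Mᵢ| > 3.5 ⇔ |xᵢ − 19.20| > 3.5·7.30/0.6745 = 37.88.
So outliers lie outside [-18.68, 57.08].
60.4: M = 3.81 → outlier.
85.2: M = 6.10 → outlier.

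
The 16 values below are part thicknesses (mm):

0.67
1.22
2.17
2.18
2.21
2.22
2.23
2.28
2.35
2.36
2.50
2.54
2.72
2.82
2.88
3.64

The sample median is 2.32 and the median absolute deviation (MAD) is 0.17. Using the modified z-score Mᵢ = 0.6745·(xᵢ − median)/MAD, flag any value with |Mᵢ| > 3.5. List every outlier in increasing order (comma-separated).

|Mᵢ| > 3.5 ⇔ |xᵢ − 2.32| > 3.5·0.17/0.6745 = 0.88.
So outliers lie outside [1.44, 3.20].
0.67: M = -6.55 → outlier.
1.22: M = -4.36 → outlier.
3.64: M = 5.24 → outlier.

0.67, 1.22, 3.64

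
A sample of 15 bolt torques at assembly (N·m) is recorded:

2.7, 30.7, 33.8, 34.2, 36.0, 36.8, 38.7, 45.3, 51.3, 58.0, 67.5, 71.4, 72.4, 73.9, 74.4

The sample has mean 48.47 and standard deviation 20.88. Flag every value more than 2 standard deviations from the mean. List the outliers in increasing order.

2.7

Cutoffs at x̄ ± 2s: 48.47 ± 2·20.88 = [6.71, 90.23].
2.7: z = -2.19, |z| > 2 → outlier.
Every other value lies within [6.71, 90.23].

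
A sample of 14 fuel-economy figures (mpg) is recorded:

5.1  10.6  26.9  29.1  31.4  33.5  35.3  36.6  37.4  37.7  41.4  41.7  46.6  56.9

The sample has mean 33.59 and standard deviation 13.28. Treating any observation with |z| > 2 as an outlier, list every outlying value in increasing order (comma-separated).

5.1

Cutoffs at x̄ ± 2s: 33.59 ± 2·13.28 = [7.03, 60.15].
5.1: z = -2.15, |z| > 2 → outlier.
Every other value lies within [7.03, 60.15].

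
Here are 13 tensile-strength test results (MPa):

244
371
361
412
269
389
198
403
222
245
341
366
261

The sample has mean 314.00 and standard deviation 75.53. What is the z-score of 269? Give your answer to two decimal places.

z = (269 − 314.00) / 75.53 = -0.60.

-0.60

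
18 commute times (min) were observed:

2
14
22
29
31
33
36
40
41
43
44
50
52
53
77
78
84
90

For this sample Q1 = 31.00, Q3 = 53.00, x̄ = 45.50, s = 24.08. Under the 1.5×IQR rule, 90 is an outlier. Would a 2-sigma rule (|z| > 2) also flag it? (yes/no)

no

z = (90 − 45.50) / 24.08 = 1.85.
|z| = 1.85 ≤ 2.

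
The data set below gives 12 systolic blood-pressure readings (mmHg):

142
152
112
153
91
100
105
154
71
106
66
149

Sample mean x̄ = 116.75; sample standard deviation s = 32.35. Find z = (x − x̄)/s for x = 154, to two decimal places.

z = (154 − 116.75) / 32.35 = 1.15.

1.15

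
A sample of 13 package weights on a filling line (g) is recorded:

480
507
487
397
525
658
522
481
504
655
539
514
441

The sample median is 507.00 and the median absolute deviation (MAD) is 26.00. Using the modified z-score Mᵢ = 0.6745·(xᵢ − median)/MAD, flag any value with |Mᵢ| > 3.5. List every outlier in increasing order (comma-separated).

|Mᵢ| > 3.5 ⇔ |xᵢ − 507.00| > 3.5·26.00/0.6745 = 134.91.
So outliers lie outside [372.09, 641.91].
655: M = 3.84 → outlier.
658: M = 3.92 → outlier.

655, 658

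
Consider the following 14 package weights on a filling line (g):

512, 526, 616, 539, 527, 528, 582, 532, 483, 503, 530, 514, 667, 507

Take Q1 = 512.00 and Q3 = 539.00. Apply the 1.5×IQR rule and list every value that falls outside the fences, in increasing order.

582, 616, 667

IQR = Q3 − Q1 = 539.00 − 512.00 = 27.00.
Lower fence = Q1 − 1.5·IQR = 512.00 − 40.50 = 471.50.
Upper fence = Q3 + 1.5·IQR = 539.00 + 40.50 = 579.50.
582 > 579.50 → outlier.
616 > 579.50 → outlier.
667 > 579.50 → outlier.
All remaining values lie within [471.50, 579.50].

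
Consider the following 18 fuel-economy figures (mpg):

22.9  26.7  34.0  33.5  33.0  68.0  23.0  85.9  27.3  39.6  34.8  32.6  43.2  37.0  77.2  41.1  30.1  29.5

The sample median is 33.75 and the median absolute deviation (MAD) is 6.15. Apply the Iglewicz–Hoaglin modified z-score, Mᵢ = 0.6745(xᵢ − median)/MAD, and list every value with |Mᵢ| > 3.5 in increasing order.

|Mᵢ| > 3.5 ⇔ |xᵢ − 33.75| > 3.5·6.15/0.6745 = 31.91.
So outliers lie outside [1.84, 65.66].
68.0: M = 3.76 → outlier.
77.2: M = 4.77 → outlier.
85.9: M = 5.72 → outlier.

68.0, 77.2, 85.9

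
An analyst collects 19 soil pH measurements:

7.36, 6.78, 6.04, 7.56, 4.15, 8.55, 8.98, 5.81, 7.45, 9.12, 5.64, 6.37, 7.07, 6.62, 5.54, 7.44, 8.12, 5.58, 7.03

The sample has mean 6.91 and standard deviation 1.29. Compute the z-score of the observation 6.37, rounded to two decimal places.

-0.42

z = (6.37 − 6.91) / 1.29 = -0.42.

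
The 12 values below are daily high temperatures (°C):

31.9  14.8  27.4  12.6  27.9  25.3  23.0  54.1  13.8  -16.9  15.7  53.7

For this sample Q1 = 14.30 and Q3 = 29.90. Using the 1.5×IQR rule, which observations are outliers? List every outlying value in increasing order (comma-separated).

IQR = Q3 − Q1 = 29.90 − 14.30 = 15.60.
Lower fence = Q1 − 1.5·IQR = 14.30 − 23.40 = -9.10.
Upper fence = Q3 + 1.5·IQR = 29.90 + 23.40 = 53.30.
-16.9 < -9.10 → outlier.
53.7 > 53.30 → outlier.
54.1 > 53.30 → outlier.
All remaining values lie within [-9.10, 53.30].

-16.9, 53.7, 54.1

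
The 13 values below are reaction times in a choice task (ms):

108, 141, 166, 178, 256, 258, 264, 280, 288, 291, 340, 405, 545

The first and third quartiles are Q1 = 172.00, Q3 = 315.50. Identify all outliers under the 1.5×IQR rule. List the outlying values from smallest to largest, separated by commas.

545

IQR = Q3 − Q1 = 315.50 − 172.00 = 143.50.
Lower fence = Q1 − 1.5·IQR = 172.00 − 215.25 = -43.25.
Upper fence = Q3 + 1.5·IQR = 315.50 + 215.25 = 530.75.
545 > 530.75 → outlier.
All remaining values lie within [-43.25, 530.75].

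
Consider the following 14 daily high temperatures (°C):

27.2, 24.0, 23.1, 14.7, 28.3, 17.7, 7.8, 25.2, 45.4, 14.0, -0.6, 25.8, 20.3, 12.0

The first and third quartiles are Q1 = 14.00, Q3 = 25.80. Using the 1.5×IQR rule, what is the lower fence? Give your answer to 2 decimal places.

IQR = Q3 − Q1 = 25.80 − 14.00 = 11.80.
Lower fence = Q1 − 1.5·IQR = 14.00 − 17.70 = -3.70.
Upper fence = Q3 + 1.5·IQR = 25.80 + 17.70 = 43.50.

-3.70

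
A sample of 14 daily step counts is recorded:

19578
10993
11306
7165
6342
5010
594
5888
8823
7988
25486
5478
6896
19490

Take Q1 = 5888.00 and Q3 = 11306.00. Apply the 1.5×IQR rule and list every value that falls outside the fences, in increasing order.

19490, 19578, 25486

IQR = Q3 − Q1 = 11306.00 − 5888.00 = 5418.00.
Lower fence = Q1 − 1.5·IQR = 5888.00 − 8127.00 = -2239.00.
Upper fence = Q3 + 1.5·IQR = 11306.00 + 8127.00 = 19433.00.
19490 > 19433.00 → outlier.
19578 > 19433.00 → outlier.
25486 > 19433.00 → outlier.
All remaining values lie within [-2239.00, 19433.00].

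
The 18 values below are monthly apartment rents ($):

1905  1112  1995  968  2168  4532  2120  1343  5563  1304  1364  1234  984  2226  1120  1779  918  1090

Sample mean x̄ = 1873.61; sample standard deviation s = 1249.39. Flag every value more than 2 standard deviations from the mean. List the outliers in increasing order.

Cutoffs at x̄ ± 2s: 1873.61 ± 2·1249.39 = [-625.17, 4372.39].
4532: z = 2.13, |z| > 2 → outlier.
5563: z = 2.95, |z| > 2 → outlier.
Every other value lies within [-625.17, 4372.39].

4532, 5563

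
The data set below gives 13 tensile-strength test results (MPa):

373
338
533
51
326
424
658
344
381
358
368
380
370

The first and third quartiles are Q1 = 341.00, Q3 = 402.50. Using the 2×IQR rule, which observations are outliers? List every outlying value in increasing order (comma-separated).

IQR = Q3 − Q1 = 402.50 − 341.00 = 61.50.
Lower fence = Q1 − 2·IQR = 341.00 − 123.00 = 218.00.
Upper fence = Q3 + 2·IQR = 402.50 + 123.00 = 525.50.
51 < 218.00 → outlier.
533 > 525.50 → outlier.
658 > 525.50 → outlier.
All remaining values lie within [218.00, 525.50].

51, 533, 658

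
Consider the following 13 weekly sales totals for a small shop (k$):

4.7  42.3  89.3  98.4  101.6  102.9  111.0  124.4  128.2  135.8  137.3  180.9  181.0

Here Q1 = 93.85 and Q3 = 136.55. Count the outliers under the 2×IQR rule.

1

IQR = 42.70; fences at 93.85 − 85.40 = 8.45 and 136.55 + 85.40 = 221.95.
Outside the cutoffs: 4.7.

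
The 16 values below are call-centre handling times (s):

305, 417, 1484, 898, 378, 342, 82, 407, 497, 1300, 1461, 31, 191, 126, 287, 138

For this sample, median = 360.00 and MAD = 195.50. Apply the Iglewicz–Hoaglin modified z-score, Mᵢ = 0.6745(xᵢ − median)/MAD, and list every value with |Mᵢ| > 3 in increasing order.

1300, 1461, 1484

|Mᵢ| > 3 ⇔ |xᵢ − 360.00| > 3·195.50/0.6745 = 869.53.
So outliers lie outside [-509.53, 1229.53].
1300: M = 3.24 → outlier.
1461: M = 3.80 → outlier.
1484: M = 3.88 → outlier.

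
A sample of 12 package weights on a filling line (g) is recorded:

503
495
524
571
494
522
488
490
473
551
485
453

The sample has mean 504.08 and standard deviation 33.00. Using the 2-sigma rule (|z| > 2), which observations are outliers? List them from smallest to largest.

571

Cutoffs at x̄ ± 2s: 504.08 ± 2·33.00 = [438.08, 570.08].
571: z = 2.03, |z| > 2 → outlier.
Every other value lies within [438.08, 570.08].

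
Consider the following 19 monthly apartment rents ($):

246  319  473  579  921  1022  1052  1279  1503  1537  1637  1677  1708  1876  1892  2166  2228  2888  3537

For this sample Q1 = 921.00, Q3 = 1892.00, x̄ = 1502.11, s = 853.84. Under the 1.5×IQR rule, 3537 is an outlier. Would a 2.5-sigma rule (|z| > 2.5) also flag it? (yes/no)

no

z = (3537 − 1502.11) / 853.84 = 2.38.
|z| = 2.38 ≤ 2.5.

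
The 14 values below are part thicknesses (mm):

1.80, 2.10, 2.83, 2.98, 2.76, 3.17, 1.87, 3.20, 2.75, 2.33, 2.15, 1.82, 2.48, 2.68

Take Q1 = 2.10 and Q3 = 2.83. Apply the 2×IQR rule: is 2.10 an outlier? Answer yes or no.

no

IQR = Q3 − Q1 = 2.83 − 2.10 = 0.73.
Lower fence = Q1 − 2·IQR = 2.10 − 1.46 = 0.64.
Upper fence = Q3 + 2·IQR = 2.83 + 1.46 = 4.29.
2.10 lies within [0.64, 4.29].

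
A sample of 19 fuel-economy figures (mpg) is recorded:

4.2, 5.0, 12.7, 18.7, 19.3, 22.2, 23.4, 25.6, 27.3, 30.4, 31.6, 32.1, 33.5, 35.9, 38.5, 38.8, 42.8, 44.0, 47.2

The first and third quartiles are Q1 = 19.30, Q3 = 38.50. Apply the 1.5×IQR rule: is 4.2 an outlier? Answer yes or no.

no

IQR = Q3 − Q1 = 38.50 − 19.30 = 19.20.
Lower fence = Q1 − 1.5·IQR = 19.30 − 28.80 = -9.50.
Upper fence = Q3 + 1.5·IQR = 38.50 + 28.80 = 67.30.
4.2 lies within [-9.50, 67.30].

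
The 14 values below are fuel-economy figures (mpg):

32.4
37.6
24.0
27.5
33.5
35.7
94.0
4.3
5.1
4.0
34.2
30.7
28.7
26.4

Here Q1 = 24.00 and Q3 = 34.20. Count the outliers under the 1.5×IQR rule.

4

IQR = 10.20; fences at 24.00 − 15.30 = 8.70 and 34.20 + 15.30 = 49.50.
Outside the cutoffs: 4.0, 4.3, 5.1, 94.0.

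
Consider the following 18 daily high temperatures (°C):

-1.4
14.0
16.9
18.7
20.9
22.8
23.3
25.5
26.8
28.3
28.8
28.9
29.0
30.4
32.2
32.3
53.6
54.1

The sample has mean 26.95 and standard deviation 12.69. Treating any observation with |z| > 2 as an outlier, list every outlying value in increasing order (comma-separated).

-1.4, 53.6, 54.1

Cutoffs at x̄ ± 2s: 26.95 ± 2·12.69 = [1.57, 52.33].
-1.4: z = -2.23, |z| > 2 → outlier.
53.6: z = 2.10, |z| > 2 → outlier.
54.1: z = 2.14, |z| > 2 → outlier.
Every other value lies within [1.57, 52.33].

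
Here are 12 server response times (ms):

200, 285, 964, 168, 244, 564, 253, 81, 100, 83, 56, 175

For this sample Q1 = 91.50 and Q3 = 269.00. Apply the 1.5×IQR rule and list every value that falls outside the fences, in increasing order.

IQR = Q3 − Q1 = 269.00 − 91.50 = 177.50.
Lower fence = Q1 − 1.5·IQR = 91.50 − 266.25 = -174.75.
Upper fence = Q3 + 1.5·IQR = 269.00 + 266.25 = 535.25.
564 > 535.25 → outlier.
964 > 535.25 → outlier.
All remaining values lie within [-174.75, 535.25].

564, 964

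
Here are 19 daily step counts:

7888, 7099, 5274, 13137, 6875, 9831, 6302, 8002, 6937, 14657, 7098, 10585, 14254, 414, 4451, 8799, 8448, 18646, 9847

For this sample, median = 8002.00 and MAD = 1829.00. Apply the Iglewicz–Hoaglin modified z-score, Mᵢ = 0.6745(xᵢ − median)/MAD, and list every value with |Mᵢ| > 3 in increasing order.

|Mᵢ| > 3 ⇔ |xᵢ − 8002.00| > 3·1829.00/0.6745 = 8134.91.
So outliers lie outside [-132.91, 16136.91].
18646: M = 3.93 → outlier.

18646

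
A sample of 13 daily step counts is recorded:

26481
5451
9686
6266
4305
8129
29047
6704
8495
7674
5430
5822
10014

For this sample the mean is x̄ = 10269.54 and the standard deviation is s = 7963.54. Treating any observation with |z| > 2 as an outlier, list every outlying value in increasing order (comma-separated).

Cutoffs at x̄ ± 2s: 10269.54 ± 2·7963.54 = [-5657.54, 26196.62].
26481: z = 2.04, |z| > 2 → outlier.
29047: z = 2.36, |z| > 2 → outlier.
Every other value lies within [-5657.54, 26196.62].

26481, 29047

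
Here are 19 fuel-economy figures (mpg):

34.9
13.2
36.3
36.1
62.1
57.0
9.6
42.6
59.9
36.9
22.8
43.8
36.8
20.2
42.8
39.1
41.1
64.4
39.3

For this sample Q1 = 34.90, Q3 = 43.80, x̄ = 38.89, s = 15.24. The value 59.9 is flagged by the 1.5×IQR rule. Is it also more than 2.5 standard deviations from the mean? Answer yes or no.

z = (59.9 − 38.89) / 15.24 = 1.38.
|z| = 1.38 ≤ 2.5.

no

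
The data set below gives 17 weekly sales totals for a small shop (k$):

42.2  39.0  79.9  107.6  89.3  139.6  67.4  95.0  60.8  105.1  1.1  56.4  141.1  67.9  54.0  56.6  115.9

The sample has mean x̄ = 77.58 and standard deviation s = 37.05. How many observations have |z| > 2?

1

Cutoffs: x̄ ± 2s = [3.48, 151.68].
Outside the cutoffs: 1.1.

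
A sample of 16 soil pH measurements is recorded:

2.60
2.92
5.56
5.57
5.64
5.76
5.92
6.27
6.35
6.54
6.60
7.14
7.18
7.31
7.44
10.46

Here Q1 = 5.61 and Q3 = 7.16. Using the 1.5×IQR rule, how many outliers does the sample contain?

3

IQR = 1.55; fences at 5.61 − 2.325 = 3.285 and 7.16 + 2.325 = 9.485.
Outside the cutoffs: 2.60, 2.92, 10.46.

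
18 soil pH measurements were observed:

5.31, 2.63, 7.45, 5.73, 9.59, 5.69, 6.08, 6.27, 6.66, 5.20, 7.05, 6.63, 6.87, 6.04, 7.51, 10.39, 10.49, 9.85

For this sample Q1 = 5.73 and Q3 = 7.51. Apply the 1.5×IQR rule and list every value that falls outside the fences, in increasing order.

IQR = Q3 − Q1 = 7.51 − 5.73 = 1.78.
Lower fence = Q1 − 1.5·IQR = 5.73 − 2.67 = 3.06.
Upper fence = Q3 + 1.5·IQR = 7.51 + 2.67 = 10.18.
2.63 < 3.06 → outlier.
10.39 > 10.18 → outlier.
10.49 > 10.18 → outlier.
All remaining values lie within [3.06, 10.18].

2.63, 10.39, 10.49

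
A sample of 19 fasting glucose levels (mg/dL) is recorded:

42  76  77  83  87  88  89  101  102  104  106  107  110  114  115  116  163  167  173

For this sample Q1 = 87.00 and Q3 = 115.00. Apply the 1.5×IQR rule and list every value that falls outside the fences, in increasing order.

42, 163, 167, 173

IQR = Q3 − Q1 = 115.00 − 87.00 = 28.00.
Lower fence = Q1 − 1.5·IQR = 87.00 − 42.00 = 45.00.
Upper fence = Q3 + 1.5·IQR = 115.00 + 42.00 = 157.00.
42 < 45.00 → outlier.
163 > 157.00 → outlier.
167 > 157.00 → outlier.
173 > 157.00 → outlier.
All remaining values lie within [45.00, 157.00].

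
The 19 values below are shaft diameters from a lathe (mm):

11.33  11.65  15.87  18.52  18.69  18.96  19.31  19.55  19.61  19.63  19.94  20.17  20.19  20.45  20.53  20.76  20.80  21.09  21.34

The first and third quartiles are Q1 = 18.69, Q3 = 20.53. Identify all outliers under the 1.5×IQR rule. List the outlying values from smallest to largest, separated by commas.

11.33, 11.65, 15.87

IQR = Q3 − Q1 = 20.53 − 18.69 = 1.84.
Lower fence = Q1 − 1.5·IQR = 18.69 − 2.76 = 15.93.
Upper fence = Q3 + 1.5·IQR = 20.53 + 2.76 = 23.29.
11.33 < 15.93 → outlier.
11.65 < 15.93 → outlier.
15.87 < 15.93 → outlier.
All remaining values lie within [15.93, 23.29].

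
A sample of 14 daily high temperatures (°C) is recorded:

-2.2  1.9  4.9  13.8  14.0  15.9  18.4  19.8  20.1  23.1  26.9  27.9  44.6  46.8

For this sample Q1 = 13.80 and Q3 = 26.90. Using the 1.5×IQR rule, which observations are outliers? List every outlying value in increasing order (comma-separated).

46.8

IQR = Q3 − Q1 = 26.90 − 13.80 = 13.10.
Lower fence = Q1 − 1.5·IQR = 13.80 − 19.65 = -5.85.
Upper fence = Q3 + 1.5·IQR = 26.90 + 19.65 = 46.55.
46.8 > 46.55 → outlier.
All remaining values lie within [-5.85, 46.55].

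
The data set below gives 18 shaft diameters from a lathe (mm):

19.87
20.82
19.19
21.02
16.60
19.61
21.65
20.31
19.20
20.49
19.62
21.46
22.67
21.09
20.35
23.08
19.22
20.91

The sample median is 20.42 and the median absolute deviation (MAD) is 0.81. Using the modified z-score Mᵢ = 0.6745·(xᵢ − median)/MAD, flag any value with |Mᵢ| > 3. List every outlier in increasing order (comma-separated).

|Mᵢ| > 3 ⇔ |xᵢ − 20.42| > 3·0.81/0.6745 = 3.60.
So outliers lie outside [16.82, 24.02].
16.60: M = -3.18 → outlier.

16.60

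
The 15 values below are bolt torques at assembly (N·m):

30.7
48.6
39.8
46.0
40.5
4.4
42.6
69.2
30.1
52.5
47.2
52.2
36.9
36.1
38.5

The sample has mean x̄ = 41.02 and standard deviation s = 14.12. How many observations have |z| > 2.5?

Cutoffs: x̄ ± 2.5s = [5.72, 76.32].
Outside the cutoffs: 4.4.

1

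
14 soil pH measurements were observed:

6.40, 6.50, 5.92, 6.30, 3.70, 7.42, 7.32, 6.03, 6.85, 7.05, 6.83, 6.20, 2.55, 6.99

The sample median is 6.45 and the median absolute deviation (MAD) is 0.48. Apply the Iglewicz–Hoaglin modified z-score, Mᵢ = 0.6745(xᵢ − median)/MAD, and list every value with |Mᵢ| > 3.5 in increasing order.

|Mᵢ| > 3.5 ⇔ |xᵢ − 6.45| > 3.5·0.48/0.6745 = 2.49.
So outliers lie outside [3.96, 8.94].
2.55: M = -5.48 → outlier.
3.70: M = -3.86 → outlier.

2.55, 3.70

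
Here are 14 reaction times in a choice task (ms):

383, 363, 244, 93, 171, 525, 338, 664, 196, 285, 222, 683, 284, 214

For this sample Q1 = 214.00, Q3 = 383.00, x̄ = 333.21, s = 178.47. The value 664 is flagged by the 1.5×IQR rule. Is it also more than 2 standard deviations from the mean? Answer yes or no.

z = (664 − 333.21) / 178.47 = 1.85.
|z| = 1.85 ≤ 2.

no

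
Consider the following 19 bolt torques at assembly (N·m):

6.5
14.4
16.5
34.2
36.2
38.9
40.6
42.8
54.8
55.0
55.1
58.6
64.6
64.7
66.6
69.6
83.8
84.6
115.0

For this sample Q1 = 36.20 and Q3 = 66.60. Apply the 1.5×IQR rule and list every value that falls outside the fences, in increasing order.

115.0

IQR = Q3 − Q1 = 66.60 − 36.20 = 30.40.
Lower fence = Q1 − 1.5·IQR = 36.20 − 45.60 = -9.40.
Upper fence = Q3 + 1.5·IQR = 66.60 + 45.60 = 112.20.
115.0 > 112.20 → outlier.
All remaining values lie within [-9.40, 112.20].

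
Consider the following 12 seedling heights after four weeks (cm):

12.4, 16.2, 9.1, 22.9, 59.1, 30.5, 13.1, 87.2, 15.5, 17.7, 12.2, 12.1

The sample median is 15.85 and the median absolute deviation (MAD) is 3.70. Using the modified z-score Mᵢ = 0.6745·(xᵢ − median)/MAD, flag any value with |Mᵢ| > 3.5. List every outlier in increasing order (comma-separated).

59.1, 87.2

|Mᵢ| > 3.5 ⇔ |xᵢ − 15.85| > 3.5·3.70/0.6745 = 19.20.
So outliers lie outside [-3.35, 35.05].
59.1: M = 7.88 → outlier.
87.2: M = 13.01 → outlier.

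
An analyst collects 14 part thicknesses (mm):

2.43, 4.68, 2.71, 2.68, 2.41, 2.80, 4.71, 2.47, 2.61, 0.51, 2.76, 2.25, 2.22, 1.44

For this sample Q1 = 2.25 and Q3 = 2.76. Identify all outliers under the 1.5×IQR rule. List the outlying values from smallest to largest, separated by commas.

IQR = Q3 − Q1 = 2.76 − 2.25 = 0.51.
Lower fence = Q1 − 1.5·IQR = 2.25 − 0.765 = 1.485.
Upper fence = Q3 + 1.5·IQR = 2.76 + 0.765 = 3.525.
0.51 < 1.485 → outlier.
1.44 < 1.485 → outlier.
4.68 > 3.525 → outlier.
4.71 > 3.525 → outlier.
All remaining values lie within [1.485, 3.525].

0.51, 1.44, 4.68, 4.71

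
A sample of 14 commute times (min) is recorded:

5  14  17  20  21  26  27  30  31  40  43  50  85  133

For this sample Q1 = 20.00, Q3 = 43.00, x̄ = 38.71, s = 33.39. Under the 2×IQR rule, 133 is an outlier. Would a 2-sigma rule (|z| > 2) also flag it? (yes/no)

yes

z = (133 − 38.71) / 33.39 = 2.82.
|z| = 2.82 > 2.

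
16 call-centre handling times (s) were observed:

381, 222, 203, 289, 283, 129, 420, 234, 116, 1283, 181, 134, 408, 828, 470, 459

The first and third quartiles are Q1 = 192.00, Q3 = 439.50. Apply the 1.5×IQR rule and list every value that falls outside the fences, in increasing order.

828, 1283

IQR = Q3 − Q1 = 439.50 − 192.00 = 247.50.
Lower fence = Q1 − 1.5·IQR = 192.00 − 371.25 = -179.25.
Upper fence = Q3 + 1.5·IQR = 439.50 + 371.25 = 810.75.
828 > 810.75 → outlier.
1283 > 810.75 → outlier.
All remaining values lie within [-179.25, 810.75].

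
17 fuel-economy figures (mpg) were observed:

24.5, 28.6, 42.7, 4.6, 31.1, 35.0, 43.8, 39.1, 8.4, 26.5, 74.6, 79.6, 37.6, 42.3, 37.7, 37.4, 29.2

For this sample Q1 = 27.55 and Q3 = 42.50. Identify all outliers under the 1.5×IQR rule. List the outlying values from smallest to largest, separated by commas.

IQR = Q3 − Q1 = 42.50 − 27.55 = 14.95.
Lower fence = Q1 − 1.5·IQR = 27.55 − 22.425 = 5.125.
Upper fence = Q3 + 1.5·IQR = 42.50 + 22.425 = 64.925.
4.6 < 5.125 → outlier.
74.6 > 64.925 → outlier.
79.6 > 64.925 → outlier.
All remaining values lie within [5.125, 64.925].

4.6, 74.6, 79.6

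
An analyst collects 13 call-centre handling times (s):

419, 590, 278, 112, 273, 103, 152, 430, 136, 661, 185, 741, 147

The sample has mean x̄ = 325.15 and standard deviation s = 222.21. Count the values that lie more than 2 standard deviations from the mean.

Cutoffs: x̄ ± 2s = [-119.27, 769.57].
Every value lies within the cutoffs.

0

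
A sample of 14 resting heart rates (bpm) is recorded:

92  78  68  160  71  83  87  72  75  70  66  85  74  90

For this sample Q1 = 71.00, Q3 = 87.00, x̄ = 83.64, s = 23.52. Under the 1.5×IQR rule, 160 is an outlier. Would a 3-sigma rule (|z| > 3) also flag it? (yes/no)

z = (160 − 83.64) / 23.52 = 3.25.
|z| = 3.25 > 3.

yes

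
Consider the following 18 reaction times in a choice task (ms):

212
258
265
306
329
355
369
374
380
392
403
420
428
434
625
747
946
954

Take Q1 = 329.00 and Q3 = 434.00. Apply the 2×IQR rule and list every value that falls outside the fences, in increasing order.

747, 946, 954

IQR = Q3 − Q1 = 434.00 − 329.00 = 105.00.
Lower fence = Q1 − 2·IQR = 329.00 − 210.00 = 119.00.
Upper fence = Q3 + 2·IQR = 434.00 + 210.00 = 644.00.
747 > 644.00 → outlier.
946 > 644.00 → outlier.
954 > 644.00 → outlier.
All remaining values lie within [119.00, 644.00].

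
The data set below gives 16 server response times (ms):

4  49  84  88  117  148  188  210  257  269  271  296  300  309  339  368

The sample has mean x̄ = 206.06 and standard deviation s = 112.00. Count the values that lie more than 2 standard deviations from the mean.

Cutoffs: x̄ ± 2s = [-17.94, 430.06].
Every value lies within the cutoffs.

0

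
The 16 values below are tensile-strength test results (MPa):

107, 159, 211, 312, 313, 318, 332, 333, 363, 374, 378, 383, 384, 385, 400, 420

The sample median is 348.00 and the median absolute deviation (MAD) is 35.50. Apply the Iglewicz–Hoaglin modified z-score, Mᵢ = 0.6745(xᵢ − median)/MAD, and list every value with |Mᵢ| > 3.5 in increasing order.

107, 159

|Mᵢ| > 3.5 ⇔ |xᵢ − 348.00| > 3.5·35.50/0.6745 = 184.21.
So outliers lie outside [163.79, 532.21].
107: M = -4.58 → outlier.
159: M = -3.59 → outlier.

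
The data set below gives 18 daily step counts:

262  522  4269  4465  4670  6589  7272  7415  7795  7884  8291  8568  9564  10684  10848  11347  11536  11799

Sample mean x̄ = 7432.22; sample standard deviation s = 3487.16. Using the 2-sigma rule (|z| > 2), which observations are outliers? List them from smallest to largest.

Cutoffs at x̄ ± 2s: 7432.22 ± 2·3487.16 = [457.90, 14406.54].
262: z = -2.06, |z| > 2 → outlier.
Every other value lies within [457.90, 14406.54].

262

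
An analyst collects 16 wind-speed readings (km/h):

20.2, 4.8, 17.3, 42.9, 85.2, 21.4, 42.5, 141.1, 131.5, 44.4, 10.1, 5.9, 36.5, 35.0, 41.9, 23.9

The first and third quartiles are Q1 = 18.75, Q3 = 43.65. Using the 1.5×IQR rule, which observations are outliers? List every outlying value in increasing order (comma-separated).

85.2, 131.5, 141.1

IQR = Q3 − Q1 = 43.65 − 18.75 = 24.90.
Lower fence = Q1 − 1.5·IQR = 18.75 − 37.35 = -18.60.
Upper fence = Q3 + 1.5·IQR = 43.65 + 37.35 = 81.00.
85.2 > 81.00 → outlier.
131.5 > 81.00 → outlier.
141.1 > 81.00 → outlier.
All remaining values lie within [-18.60, 81.00].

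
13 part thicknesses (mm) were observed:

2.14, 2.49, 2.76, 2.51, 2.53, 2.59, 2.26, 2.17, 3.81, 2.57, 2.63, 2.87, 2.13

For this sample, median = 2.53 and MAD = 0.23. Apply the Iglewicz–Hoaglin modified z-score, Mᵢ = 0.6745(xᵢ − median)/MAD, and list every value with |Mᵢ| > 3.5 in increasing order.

3.81

|Mᵢ| > 3.5 ⇔ |xᵢ − 2.53| > 3.5·0.23/0.6745 = 1.19.
So outliers lie outside [1.34, 3.72].
3.81: M = 3.75 → outlier.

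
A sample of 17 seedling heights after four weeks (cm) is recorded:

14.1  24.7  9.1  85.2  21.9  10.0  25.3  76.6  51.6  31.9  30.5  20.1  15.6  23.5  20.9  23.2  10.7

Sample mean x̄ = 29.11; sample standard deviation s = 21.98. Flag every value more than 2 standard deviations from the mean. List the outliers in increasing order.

76.6, 85.2

Cutoffs at x̄ ± 2s: 29.11 ± 2·21.98 = [-14.85, 73.07].
76.6: z = 2.16, |z| > 2 → outlier.
85.2: z = 2.55, |z| > 2 → outlier.
Every other value lies within [-14.85, 73.07].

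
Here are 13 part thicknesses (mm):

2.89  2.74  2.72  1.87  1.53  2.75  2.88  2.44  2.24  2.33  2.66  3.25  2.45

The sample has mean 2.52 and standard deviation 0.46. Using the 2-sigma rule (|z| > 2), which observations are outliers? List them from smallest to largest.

1.53

Cutoffs at x̄ ± 2s: 2.52 ± 2·0.46 = [1.60, 3.44].
1.53: z = -2.15, |z| > 2 → outlier.
Every other value lies within [1.60, 3.44].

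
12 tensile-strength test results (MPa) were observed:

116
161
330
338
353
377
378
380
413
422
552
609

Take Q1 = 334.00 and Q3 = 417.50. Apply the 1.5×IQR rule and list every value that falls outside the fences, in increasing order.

IQR = Q3 − Q1 = 417.50 − 334.00 = 83.50.
Lower fence = Q1 − 1.5·IQR = 334.00 − 125.25 = 208.75.
Upper fence = Q3 + 1.5·IQR = 417.50 + 125.25 = 542.75.
116 < 208.75 → outlier.
161 < 208.75 → outlier.
552 > 542.75 → outlier.
609 > 542.75 → outlier.
All remaining values lie within [208.75, 542.75].

116, 161, 552, 609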